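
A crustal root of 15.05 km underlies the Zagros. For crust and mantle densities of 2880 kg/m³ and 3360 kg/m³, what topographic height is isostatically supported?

For local isostatic compensation: ρ_c h = (ρ_m − ρ_c) r.
h = r (ρ_m − ρ_c) / ρ_c = 15.05 km × (3360 − 2880) / 2880 = 2.51 km.

2.51 km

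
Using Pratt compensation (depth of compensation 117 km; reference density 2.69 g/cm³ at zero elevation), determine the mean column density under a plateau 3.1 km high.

2.62 g/cm³

Pratt balance: ρ_ref D = ρ (D + h).
ρ = ρ_ref D/(D + h) = 2.69 × 117 km/(117 km + 3.1 km) = 2.62 g/cm³.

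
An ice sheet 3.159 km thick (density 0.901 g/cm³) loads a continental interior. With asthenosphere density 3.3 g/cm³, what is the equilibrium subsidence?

0.863 km

For local isostatic compensation: the ice load ρ_ice t is balanced by mantle displaced below, ρ_m s.
s = t ρ_ice / ρ_m = 3.159 km × 0.901/3.3 = 0.863 km.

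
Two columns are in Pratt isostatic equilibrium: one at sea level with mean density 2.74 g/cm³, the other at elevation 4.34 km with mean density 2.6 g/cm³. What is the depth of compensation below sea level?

ρ_ref D = ρ (D + h) → D (ρ_ref − ρ) = ρ h.
D = ρ h/(ρ_ref − ρ) = 2.6 × 4.34 km/(2.74 − 2.6) = 80.6 km.

80.6 km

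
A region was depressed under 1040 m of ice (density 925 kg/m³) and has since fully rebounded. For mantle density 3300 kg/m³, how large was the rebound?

292 m

Removing the load lets mantle flow back in; uplift u satisfies ρ_ice t = ρ_m u.
u = t ρ_ice/ρ_m = 1040 m × 925/3300 = 292 m.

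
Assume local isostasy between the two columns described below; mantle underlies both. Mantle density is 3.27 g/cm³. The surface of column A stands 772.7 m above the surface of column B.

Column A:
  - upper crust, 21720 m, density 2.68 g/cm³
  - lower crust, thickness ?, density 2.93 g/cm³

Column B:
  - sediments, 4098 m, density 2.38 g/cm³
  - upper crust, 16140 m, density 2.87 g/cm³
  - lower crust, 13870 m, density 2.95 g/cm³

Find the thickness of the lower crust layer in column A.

Take the compensation level at the base of the deeper column (depth z_c below the surface of column A) and equate Σ ρ_i t_i down to z_c; mantle fills any gap and the z_c terms cancel.
Column A: 21720×2.68 + x×2.93 + (z_c − 21720 − x)×3.27
Column B: 772.7×0 + 4098×2.38 + 16140×2.87 + 13870×2.95 + (z_c − 772.7 − 34108)×3.27
The z_c×3.27 term appears on both sides and cancels. Collect the known terms of each column as K = Σ(ρt)_known − 3.27 × (depth of known layers): K_A = 58209.6 − 3.27×21720 = −12814.8; K_B = 96991.54 − 3.27×(772.7 + 34108) = −17068.349.
Balance: K_A − x×(3.27 − 2.93) = K_B, so x = (K_A − K_B)/(3.27 − 2.93) = 4253.55/0.34 = 12500 m.

12500 m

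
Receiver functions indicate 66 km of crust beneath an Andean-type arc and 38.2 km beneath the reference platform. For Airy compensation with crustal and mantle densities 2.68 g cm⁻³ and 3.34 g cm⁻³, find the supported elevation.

Excess crust Δ = 66 km − 38.2 km = 27.8 km, split between elevation h and root r with h + r = Δ.
Airy balance ρ_c h = (ρ_m − ρ_c) r gives r = h ρ_c/(ρ_m − ρ_c), so h (1 + ρ_c/(ρ_m − ρ_c)) = Δ, i.e. h = Δ (ρ_m − ρ_c)/ρ_m.
h = 27.8 km × 0.66/3.34 = 5.49 km.

5.49 km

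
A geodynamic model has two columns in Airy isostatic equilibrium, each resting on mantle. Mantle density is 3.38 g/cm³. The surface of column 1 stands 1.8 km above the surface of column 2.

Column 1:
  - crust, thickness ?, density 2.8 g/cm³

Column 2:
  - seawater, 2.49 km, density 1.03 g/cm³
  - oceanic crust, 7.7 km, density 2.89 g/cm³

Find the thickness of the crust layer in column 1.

27.1 km

Take the compensation level at the base of the deeper column (depth z_c below the surface of column 1) and equate Σ ρ_i t_i down to z_c; mantle fills any gap and the z_c terms cancel.
Column 1: x×2.8 + (z_c − 0 − x)×3.38
Column 2: 1.8×0 + 2.49×1.03 + 7.7×2.89 + (z_c − 1.8 − 10.19)×3.38
The z_c×3.38 term appears on both sides and cancels. Collect the known terms of each column as K = Σ(ρt)_known − 3.38 × (depth of known layers): K_1 = 0 − 3.38×0 = 0; K_2 = 24.8177 − 3.38×(1.8 + 10.19) = −15.7085.
Balance: K_1 − x×(3.38 − 2.8) = K_2, so x = (K_1 − K_2)/(3.38 − 2.8) = 15.7085/0.58 = 27.1 km.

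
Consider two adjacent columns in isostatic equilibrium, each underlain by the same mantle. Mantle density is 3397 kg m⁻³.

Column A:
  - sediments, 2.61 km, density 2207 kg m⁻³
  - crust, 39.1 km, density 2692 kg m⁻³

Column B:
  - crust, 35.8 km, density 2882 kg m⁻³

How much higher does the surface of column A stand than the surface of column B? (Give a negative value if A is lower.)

3.6 km

For any compensation level in the mantle, the mantle terms cancel and isostasy reduces to e = (Σt_A − Σt_B) − (Σ(ρt)_A − Σ(ρt)_B) / ρ_m.
Σt_A = 41.71 km; Σt_B = 35.8 km; Σ(ρt)_A = 111017.47; Σ(ρt)_B = 103175.6 (in km·kg m⁻³).
e = (41.71 − 35.8) − (111017.47 − 103175.6) / 3397 = 3.6 km.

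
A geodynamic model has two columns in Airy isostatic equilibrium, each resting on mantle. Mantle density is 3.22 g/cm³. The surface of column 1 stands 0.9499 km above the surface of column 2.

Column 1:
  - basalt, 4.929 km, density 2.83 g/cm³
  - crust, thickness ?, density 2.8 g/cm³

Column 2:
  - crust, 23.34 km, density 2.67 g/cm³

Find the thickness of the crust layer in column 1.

Take the compensation level at the base of the deeper column (depth z_c below the surface of column 1) and equate Σ ρ_i t_i down to z_c; mantle fills any gap and the z_c terms cancel.
Column 1: 4.929×2.83 + x×2.8 + (z_c − 4.929 − x)×3.22
Column 2: 0.9499×0 + 23.34×2.67 + (z_c − 0.9499 − 23.34)×3.22
The z_c×3.22 term appears on both sides and cancels. Collect the known terms of each column as K = Σ(ρt)_known − 3.22 × (depth of known layers): K_1 = 13.94907 − 3.22×4.929 = −1.92231; K_2 = 62.3178 − 3.22×(0.9499 + 23.34) = −15.895678.
Balance: K_1 − x×(3.22 − 2.8) = K_2, so x = (K_1 − K_2)/(3.22 − 2.8) = 13.9734/0.42 = 33.3 km.

33.3 km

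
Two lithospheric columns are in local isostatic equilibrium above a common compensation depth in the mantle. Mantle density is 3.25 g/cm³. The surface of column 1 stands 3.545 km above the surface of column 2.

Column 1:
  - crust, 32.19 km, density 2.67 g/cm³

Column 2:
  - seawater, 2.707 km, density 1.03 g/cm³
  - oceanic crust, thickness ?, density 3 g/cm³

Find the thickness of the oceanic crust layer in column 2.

4.56 km

Take the compensation level at the base of the deeper column (depth z_c below the surface of column 1) and equate Σ ρ_i t_i down to z_c; mantle fills any gap and the z_c terms cancel.
Column 1: 32.19×2.67 + (z_c − 32.19)×3.25
Column 2: 3.545×0 + 2.707×1.03 + x×3 + (z_c − 3.545 − 2.707 − x)×3.25
The z_c×3.25 term appears on both sides and cancels. Collect the known terms of each column as K = Σ(ρt)_known − 3.25 × (depth of known layers): K_1 = 85.9473 − 3.25×32.19 = −18.6702; K_2 = 2.78821 − 3.25×(3.545 + 2.707) = −17.53079.
Balance: K_1 = K_2 − x×(3.25 − 3), so x = (K_2 − K_1)/(3.25 − 3) = 1.13941/0.25 = 4.56 km.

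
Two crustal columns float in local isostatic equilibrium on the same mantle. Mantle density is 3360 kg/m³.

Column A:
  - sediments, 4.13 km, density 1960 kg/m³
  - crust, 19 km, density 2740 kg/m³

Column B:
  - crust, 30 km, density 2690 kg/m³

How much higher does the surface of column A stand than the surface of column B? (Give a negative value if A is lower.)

−0.755 km

For any compensation level in the mantle, the mantle terms cancel and isostasy reduces to e = (Σt_A − Σt_B) − (Σ(ρt)_A − Σ(ρt)_B) / ρ_m.
Σt_A = 23.13 km; Σt_B = 30 km; Σ(ρt)_A = 60154.8; Σ(ρt)_B = 80700 (in km·kg/m³).
e = (23.13 − 30) − (60154.8 − 80700) / 3360 = −0.755 km.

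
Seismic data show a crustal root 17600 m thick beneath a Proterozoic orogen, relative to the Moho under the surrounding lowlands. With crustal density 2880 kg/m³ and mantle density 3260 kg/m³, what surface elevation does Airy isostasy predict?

2320 m

Isostatic balance requires: ρ_c h = (ρ_m − ρ_c) r.
h = r (ρ_m − ρ_c) / ρ_c = 17600 m × (3260 − 2880) / 2880 = 2320 m.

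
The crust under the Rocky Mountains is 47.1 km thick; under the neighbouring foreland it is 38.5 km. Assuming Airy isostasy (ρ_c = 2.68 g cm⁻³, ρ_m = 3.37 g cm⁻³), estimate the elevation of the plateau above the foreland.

1.76 km

Excess crust Δ = 47.1 km − 38.5 km = 8.6 km, split between elevation h and root r with h + r = Δ.
Airy balance ρ_c h = (ρ_m − ρ_c) r gives r = h ρ_c/(ρ_m − ρ_c), so h (1 + ρ_c/(ρ_m − ρ_c)) = Δ, i.e. h = Δ (ρ_m − ρ_c)/ρ_m.
h = 8.6 km × 0.69/3.37 = 1.76 km.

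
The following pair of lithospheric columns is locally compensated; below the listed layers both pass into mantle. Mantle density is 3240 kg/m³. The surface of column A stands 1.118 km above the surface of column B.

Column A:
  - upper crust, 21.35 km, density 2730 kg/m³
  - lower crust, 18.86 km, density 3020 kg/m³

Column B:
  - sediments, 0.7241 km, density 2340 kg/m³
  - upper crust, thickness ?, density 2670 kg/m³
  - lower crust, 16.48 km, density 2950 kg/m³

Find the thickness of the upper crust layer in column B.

10.5 km

Take the compensation level at the base of the deeper column (depth z_c below the surface of column A) and equate Σ ρ_i t_i down to z_c; mantle fills any gap and the z_c terms cancel.
Column A: 21.35×2730 + 18.86×3020 + (z_c − 40.21)×3240
Column B: 1.118×0 + 0.7241×2340 + x×2670 + 16.48×2950 + (z_c − 1.118 − 17.2041 − x)×3240
The z_c×3240 term appears on both sides and cancels. Collect the known terms of each column as K = Σ(ρt)_known − 3240 × (depth of known layers): K_A = 115242.7 − 3240×40.21 = −15037.7; K_B = 50310.394 − 3240×(1.118 + 17.2041) = −9053.21.
Balance: K_A = K_B − x×(3240 − 2670), so x = (K_B − K_A)/(3240 − 2670) = 5984.49/570 = 10.5 km.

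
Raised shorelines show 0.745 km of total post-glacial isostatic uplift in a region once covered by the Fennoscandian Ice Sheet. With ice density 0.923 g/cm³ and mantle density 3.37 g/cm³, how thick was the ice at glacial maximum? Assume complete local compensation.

u = t ρ_ice/ρ_m → t = u ρ_m/ρ_ice = 0.745 km × 3.37/0.923 = 2.72 km.

2.72 km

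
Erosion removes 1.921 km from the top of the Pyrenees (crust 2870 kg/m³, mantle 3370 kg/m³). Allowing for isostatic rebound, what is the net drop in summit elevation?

Rebound u = e ρ_c/ρ_m = 1.921 km × 2870/3370 = 1.636 km.
Net surface drop = e − u = 1.921 km − 1.636 km = e (ρ_m − ρ_c)/ρ_m = 0.285 km.

0.285 km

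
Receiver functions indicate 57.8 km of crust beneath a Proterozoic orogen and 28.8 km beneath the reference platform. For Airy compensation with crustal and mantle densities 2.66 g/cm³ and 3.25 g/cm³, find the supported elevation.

Excess crust Δ = 57.8 km − 28.8 km = 29 km, split between elevation h and root r with h + r = Δ.
Airy balance ρ_c h = (ρ_m − ρ_c) r gives r = h ρ_c/(ρ_m − ρ_c), so h (1 + ρ_c/(ρ_m − ρ_c)) = Δ, i.e. h = Δ (ρ_m − ρ_c)/ρ_m.
h = 29 km × 0.59/3.25 = 5.26 km.

5.26 km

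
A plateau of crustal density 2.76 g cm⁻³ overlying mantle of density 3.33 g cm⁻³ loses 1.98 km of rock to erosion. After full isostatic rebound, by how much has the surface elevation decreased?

0.339 km

Rebound u = e ρ_c/ρ_m = 1.98 km × 2.76/3.33 = 1.641 km.
Net surface drop = e − u = 1.98 km − 1.641 km = e (ρ_m − ρ_c)/ρ_m = 0.339 km.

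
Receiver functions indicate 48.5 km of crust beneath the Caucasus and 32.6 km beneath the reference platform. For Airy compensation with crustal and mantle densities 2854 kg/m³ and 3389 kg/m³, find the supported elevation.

Excess crust Δ = 48.5 km − 32.6 km = 15.9 km, split between elevation h and root r with h + r = Δ.
Airy balance ρ_c h = (ρ_m − ρ_c) r gives r = h ρ_c/(ρ_m − ρ_c), so h (1 + ρ_c/(ρ_m − ρ_c)) = Δ, i.e. h = Δ (ρ_m − ρ_c)/ρ_m.
h = 15.9 km × 535/3389 = 2.51 km.

2.51 km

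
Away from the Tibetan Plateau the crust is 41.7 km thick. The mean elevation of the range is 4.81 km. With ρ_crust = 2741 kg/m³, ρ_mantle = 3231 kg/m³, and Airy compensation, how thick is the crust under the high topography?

73.4 km

Root depth r = h ρ_c / (ρ_m − ρ_c) = 4.81 km × 2741 / 490 = 26.91 km.
Total thickness = T + h + r = 41.7 km + 4.81 km + 26.91 km = 73.4 km.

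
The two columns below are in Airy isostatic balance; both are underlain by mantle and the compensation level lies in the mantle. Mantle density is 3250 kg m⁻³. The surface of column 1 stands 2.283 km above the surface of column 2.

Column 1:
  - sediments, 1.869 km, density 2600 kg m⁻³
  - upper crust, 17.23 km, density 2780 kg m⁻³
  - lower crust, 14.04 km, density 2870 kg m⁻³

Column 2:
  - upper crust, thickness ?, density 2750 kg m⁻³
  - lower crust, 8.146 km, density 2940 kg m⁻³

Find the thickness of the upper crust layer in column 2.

9.41 km

Take the compensation level at the base of the deeper column (depth z_c below the surface of column 1) and equate Σ ρ_i t_i down to z_c; mantle fills any gap and the z_c terms cancel.
Column 1: 1.869×2600 + 17.23×2780 + 14.04×2870 + (z_c − 33.139)×3250
Column 2: 2.283×0 + x×2750 + 8.146×2940 + (z_c − 2.283 − 8.146 − x)×3250
The z_c×3250 term appears on both sides and cancels. Collect the known terms of each column as K = Σ(ρt)_known − 3250 × (depth of known layers): K_1 = 93053.6 − 3250×33.139 = −14648.15; K_2 = 23949.24 − 3250×(2.283 + 8.146) = −9945.01.
Balance: K_1 = K_2 − x×(3250 − 2750), so x = (K_2 − K_1)/(3250 − 2750) = 4703.14/500 = 9.41 km.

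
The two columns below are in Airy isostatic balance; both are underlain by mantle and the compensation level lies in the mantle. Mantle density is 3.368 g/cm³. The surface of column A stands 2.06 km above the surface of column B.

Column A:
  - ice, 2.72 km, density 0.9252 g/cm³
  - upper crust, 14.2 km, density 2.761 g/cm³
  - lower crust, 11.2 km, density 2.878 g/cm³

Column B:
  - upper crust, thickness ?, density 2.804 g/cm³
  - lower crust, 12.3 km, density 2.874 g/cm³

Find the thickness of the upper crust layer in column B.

Take the compensation level at the base of the deeper column (depth z_c below the surface of column A) and equate Σ ρ_i t_i down to z_c; mantle fills any gap and the z_c terms cancel.
Column A: 2.72×0.9252 + 14.2×2.761 + 11.2×2.878 + (z_c − 28.12)×3.368
Column B: 2.06×0 + x×2.804 + 12.3×2.874 + (z_c − 2.06 − 12.3 − x)×3.368
The z_c×3.368 term appears on both sides and cancels. Collect the known terms of each column as K = Σ(ρt)_known − 3.368 × (depth of known layers): K_A = 73.956344 − 3.368×28.12 = −20.751816; K_B = 35.3502 − 3.368×(2.06 + 12.3) = −13.01428.
Balance: K_A = K_B − x×(3.368 − 2.804), so x = (K_B − K_A)/(3.368 − 2.804) = 7.73754/0.564 = 13.7 km.

13.7 km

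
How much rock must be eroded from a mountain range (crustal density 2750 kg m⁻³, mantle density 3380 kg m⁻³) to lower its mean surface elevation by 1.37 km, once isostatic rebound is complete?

Net drop Δ = e − u = e − e ρ_c/ρ_m = e (ρ_m − ρ_c)/ρ_m.
e = Δ ρ_m/(ρ_m − ρ_c) = 1.37 km × 3380/630 = 7.35 km.

7.35 km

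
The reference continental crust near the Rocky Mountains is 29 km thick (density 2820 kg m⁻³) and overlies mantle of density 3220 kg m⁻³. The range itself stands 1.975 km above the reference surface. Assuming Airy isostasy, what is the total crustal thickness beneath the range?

Root depth r = h ρ_c / (ρ_m − ρ_c) = 1.975 km × 2820 / 400 = 13.92 km.
Total thickness = T + h + r = 29 km + 1.975 km + 13.92 km = 44.9 km.

44.9 km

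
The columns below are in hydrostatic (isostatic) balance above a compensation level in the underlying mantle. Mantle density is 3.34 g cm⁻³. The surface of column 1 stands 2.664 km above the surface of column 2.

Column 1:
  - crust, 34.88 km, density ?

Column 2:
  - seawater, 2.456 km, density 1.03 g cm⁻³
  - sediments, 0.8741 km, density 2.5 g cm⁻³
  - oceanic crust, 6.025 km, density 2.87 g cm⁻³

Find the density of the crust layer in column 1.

Take the compensation level at the base of the deeper column (depth z_c below the surface of column 1) and equate Σ ρ_i t_i down to z_c; mantle fills any gap and the z_c terms cancel.
Column 1: 34.88×ρ + (z_c − 34.88)×3.34
Column 2: 2.664×0 + 2.456×1.03 + 0.8741×2.5 + 6.025×2.87 + (z_c − 2.664 − 9.3551)×3.34
The z_c×3.34 term appears on both sides and cancels. Collect the known terms of each column as K = Σ(ρt)_known − 3.34 × (depth of known layers): K_1 = 0 − 3.34×34.88 = −116.4992; K_2 = 22.00668 − 3.34×(2.664 + 9.3551) = −18.137114.
Balance: K_1 + 34.88×ρ = K_2, so ρ = (K_2 − K_1)/34.88 = 98.3621/34.88 = 2.82 g cm⁻³.

2.82 g cm⁻³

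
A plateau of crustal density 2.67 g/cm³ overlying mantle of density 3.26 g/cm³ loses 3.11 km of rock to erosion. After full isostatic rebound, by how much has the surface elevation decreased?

0.563 km

Rebound u = e ρ_c/ρ_m = 3.11 km × 2.67/3.26 = 2.547 km.
Net surface drop = e − u = 3.11 km − 2.547 km = e (ρ_m − ρ_c)/ρ_m = 0.563 km.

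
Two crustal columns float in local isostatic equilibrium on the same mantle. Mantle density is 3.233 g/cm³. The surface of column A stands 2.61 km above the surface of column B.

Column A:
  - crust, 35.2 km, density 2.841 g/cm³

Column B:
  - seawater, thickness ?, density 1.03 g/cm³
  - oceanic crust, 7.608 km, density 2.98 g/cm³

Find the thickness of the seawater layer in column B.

Take the compensation level at the base of the deeper column (depth z_c below the surface of column A) and equate Σ ρ_i t_i down to z_c; mantle fills any gap and the z_c terms cancel.
Column A: 35.2×2.841 + (z_c − 35.2)×3.233
Column B: 2.61×0 + x×1.03 + 7.608×2.98 + (z_c − 2.61 − 7.608 − x)×3.233
The z_c×3.233 term appears on both sides and cancels. Collect the known terms of each column as K = Σ(ρt)_known − 3.233 × (depth of known layers): K_A = 100.0032 − 3.233×35.2 = −13.7984; K_B = 22.67184 − 3.233×(2.61 + 7.608) = −10.362954.
Balance: K_A = K_B − x×(3.233 − 1.03), so x = (K_B − K_A)/(3.233 − 1.03) = 3.43545/2.203 = 1.56 km.

1.56 km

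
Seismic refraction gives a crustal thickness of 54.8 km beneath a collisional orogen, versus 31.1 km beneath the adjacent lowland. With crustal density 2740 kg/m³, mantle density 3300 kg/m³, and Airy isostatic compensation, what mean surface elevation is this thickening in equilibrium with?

Excess crust Δ = 54.8 km − 31.1 km = 23.7 km, split between elevation h and root r with h + r = Δ.
Airy balance ρ_c h = (ρ_m − ρ_c) r gives r = h ρ_c/(ρ_m − ρ_c), so h (1 + ρ_c/(ρ_m − ρ_c)) = Δ, i.e. h = Δ (ρ_m − ρ_c)/ρ_m.
h = 23.7 km × 560/3300 = 4.02 km.

4.02 km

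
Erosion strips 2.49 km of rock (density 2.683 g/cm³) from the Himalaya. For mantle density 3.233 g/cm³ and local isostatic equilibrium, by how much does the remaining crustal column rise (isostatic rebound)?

2.07 km

Unloading: uplift u = e ρ_c/ρ_m = 2.49 km × 2.683/3.233 = 2.07 km.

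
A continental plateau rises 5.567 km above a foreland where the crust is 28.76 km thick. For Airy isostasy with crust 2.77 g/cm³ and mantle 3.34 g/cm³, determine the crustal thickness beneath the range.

Root depth r = h ρ_c / (ρ_m − ρ_c) = 5.567 km × 2.77 / 0.57 = 27.05 km.
Total thickness = T + h + r = 28.76 km + 5.567 km + 27.05 km = 61.4 km.

61.4 km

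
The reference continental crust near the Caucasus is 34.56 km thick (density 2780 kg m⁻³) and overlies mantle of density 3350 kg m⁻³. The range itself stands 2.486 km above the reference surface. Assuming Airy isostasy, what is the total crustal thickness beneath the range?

49.2 km

Root depth r = h ρ_c / (ρ_m − ρ_c) = 2.486 km × 2780 / 570 = 12.12 km.
Total thickness = T + h + r = 34.56 km + 2.486 km + 12.12 km = 49.2 km.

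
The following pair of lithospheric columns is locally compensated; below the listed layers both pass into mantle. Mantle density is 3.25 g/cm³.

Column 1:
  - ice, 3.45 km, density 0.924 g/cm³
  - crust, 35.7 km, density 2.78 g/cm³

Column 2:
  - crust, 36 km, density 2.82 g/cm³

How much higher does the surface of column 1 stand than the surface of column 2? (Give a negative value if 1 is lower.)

2.87 km

For any compensation level in the mantle, the mantle terms cancel and isostasy reduces to e = (Σt_1 − Σt_2) − (Σ(ρt)_1 − Σ(ρt)_2) / ρ_m.
Σt_1 = 39.15 km; Σt_2 = 36 km; Σ(ρt)_1 = 102.4338; Σ(ρt)_2 = 101.52 (in km·g/cm³).
e = (39.15 − 36) − (102.4338 − 101.52) / 3.25 = 2.87 km.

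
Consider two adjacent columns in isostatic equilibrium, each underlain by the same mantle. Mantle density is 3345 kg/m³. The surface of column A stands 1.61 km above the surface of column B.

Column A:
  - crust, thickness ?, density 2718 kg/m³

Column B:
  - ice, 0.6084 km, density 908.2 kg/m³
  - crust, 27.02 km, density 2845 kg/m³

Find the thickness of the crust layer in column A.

32.5 km

Take the compensation level at the base of the deeper column (depth z_c below the surface of column A) and equate Σ ρ_i t_i down to z_c; mantle fills any gap and the z_c terms cancel.
Column A: x×2718 + (z_c − 0 − x)×3345
Column B: 1.61×0 + 0.6084×908.2 + 27.02×2845 + (z_c − 1.61 − 27.6284)×3345
The z_c×3345 term appears on both sides and cancels. Collect the known terms of each column as K = Σ(ρt)_known − 3345 × (depth of known layers): K_A = 0 − 3345×0 = 0; K_B = 77424.4489 − 3345×(1.61 + 27.6284) = −20377.9991.
Balance: K_A − x×(3345 − 2718) = K_B, so x = (K_A − K_B)/(3345 − 2718) = 20378/627 = 32.5 km.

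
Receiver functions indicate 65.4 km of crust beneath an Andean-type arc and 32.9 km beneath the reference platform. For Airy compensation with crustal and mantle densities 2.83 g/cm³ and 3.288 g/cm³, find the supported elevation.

4.53 km

Excess crust Δ = 65.4 km − 32.9 km = 32.5 km, split between elevation h and root r with h + r = Δ.
Airy balance ρ_c h = (ρ_m − ρ_c) r gives r = h ρ_c/(ρ_m − ρ_c), so h (1 + ρ_c/(ρ_m − ρ_c)) = Δ, i.e. h = Δ (ρ_m − ρ_c)/ρ_m.
h = 32.5 km × 0.458/3.288 = 4.53 km.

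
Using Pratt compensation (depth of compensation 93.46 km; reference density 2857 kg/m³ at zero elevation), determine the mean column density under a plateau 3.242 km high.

Pratt balance: ρ_ref D = ρ (D + h).
ρ = ρ_ref D/(D + h) = 2857 × 93.46 km/(93.46 km + 3.242 km) = 2760 kg/m³.

2760 kg/m³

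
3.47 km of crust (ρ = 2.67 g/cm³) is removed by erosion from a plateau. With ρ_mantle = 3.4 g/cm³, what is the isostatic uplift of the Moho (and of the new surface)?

Unloading: uplift u = e ρ_c/ρ_m = 3.47 km × 2.67/3.4 = 2.72 km.

2.72 km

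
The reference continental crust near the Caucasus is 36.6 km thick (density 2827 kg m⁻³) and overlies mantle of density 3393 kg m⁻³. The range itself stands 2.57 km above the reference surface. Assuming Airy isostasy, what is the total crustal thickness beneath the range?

Root depth r = h ρ_c / (ρ_m − ρ_c) = 2.57 km × 2827 / 566 = 12.84 km.
Total thickness = T + h + r = 36.6 km + 2.57 km + 12.84 km = 52 km.

52 km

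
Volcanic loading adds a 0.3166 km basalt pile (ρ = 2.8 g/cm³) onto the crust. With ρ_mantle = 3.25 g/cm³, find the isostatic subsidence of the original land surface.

0.273 km

Subaerial loading: s = t ρ_load / ρ_m.
s = 0.3166 km × 2.8/3.25 = 0.273 km.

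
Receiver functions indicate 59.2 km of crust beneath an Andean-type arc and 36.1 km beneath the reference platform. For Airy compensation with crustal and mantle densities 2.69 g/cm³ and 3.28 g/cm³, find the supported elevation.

4.16 km

Excess crust Δ = 59.2 km − 36.1 km = 23.1 km, split between elevation h and root r with h + r = Δ.
Airy balance ρ_c h = (ρ_m − ρ_c) r gives r = h ρ_c/(ρ_m − ρ_c), so h (1 + ρ_c/(ρ_m − ρ_c)) = Δ, i.e. h = Δ (ρ_m − ρ_c)/ρ_m.
h = 23.1 km × 0.59/3.28 = 4.16 km.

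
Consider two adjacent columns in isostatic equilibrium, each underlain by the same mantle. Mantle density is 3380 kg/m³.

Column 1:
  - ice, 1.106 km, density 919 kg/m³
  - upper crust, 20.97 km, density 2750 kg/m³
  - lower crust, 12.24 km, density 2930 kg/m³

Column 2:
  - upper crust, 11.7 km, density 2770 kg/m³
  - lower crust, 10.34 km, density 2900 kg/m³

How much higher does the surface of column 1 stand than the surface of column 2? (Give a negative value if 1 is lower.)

2.76 km

For any compensation level in the mantle, the mantle terms cancel and isostasy reduces to e = (Σt_1 − Σt_2) − (Σ(ρt)_1 − Σ(ρt)_2) / ρ_m.
Σt_1 = 34.316 km; Σt_2 = 22.04 km; Σ(ρt)_1 = 94547.114; Σ(ρt)_2 = 62395 (in km·kg/m³).
e = (34.316 − 22.04) − (94547.114 − 62395) / 3380 = 2.76 km.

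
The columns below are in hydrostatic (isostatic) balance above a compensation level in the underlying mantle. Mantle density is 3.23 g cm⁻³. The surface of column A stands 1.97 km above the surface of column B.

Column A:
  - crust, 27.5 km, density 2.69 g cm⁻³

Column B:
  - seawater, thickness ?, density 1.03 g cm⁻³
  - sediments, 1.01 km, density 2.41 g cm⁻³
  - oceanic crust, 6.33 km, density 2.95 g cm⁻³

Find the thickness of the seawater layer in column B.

Take the compensation level at the base of the deeper column (depth z_c below the surface of column A) and equate Σ ρ_i t_i down to z_c; mantle fills any gap and the z_c terms cancel.
Column A: 27.5×2.69 + (z_c − 27.5)×3.23
Column B: 1.97×0 + x×1.03 + 1.01×2.41 + 6.33×2.95 + (z_c − 1.97 − 7.34 − x)×3.23
The z_c×3.23 term appears on both sides and cancels. Collect the known terms of each column as K = Σ(ρt)_known − 3.23 × (depth of known layers): K_A = 73.975 − 3.23×27.5 = −14.85; K_B = 21.1076 − 3.23×(1.97 + 7.34) = −8.9637.
Balance: K_A = K_B − x×(3.23 − 1.03), so x = (K_B − K_A)/(3.23 − 1.03) = 5.8863/2.2 = 2.68 km.

2.68 km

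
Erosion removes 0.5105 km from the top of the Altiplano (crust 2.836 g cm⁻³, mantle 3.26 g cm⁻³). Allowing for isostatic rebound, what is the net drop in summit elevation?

0.0664 km

Rebound u = e ρ_c/ρ_m = 0.5105 km × 2.836/3.26 = 0.4441 km.
Net surface drop = e − u = 0.5105 km − 0.4441 km = e (ρ_m − ρ_c)/ρ_m = 0.0664 km.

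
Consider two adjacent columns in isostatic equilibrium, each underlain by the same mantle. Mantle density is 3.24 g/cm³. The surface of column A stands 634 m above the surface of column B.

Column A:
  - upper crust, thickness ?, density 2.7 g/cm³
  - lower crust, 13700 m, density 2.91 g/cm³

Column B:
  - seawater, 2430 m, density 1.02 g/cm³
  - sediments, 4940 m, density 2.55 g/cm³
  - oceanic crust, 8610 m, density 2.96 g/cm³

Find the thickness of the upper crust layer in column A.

16200 m

Take the compensation level at the base of the deeper column (depth z_c below the surface of column A) and equate Σ ρ_i t_i down to z_c; mantle fills any gap and the z_c terms cancel.
Column A: x×2.7 + 13700×2.91 + (z_c − 13700 − x)×3.24
Column B: 634×0 + 2430×1.02 + 4940×2.55 + 8610×2.96 + (z_c − 634 − 15980)×3.24
The z_c×3.24 term appears on both sides and cancels. Collect the known terms of each column as K = Σ(ρt)_known − 3.24 × (depth of known layers): K_A = 39867 − 3.24×13700 = −4521; K_B = 40561.2 − 3.24×(634 + 15980) = −13268.16.
Balance: K_A − x×(3.24 − 2.7) = K_B, so x = (K_A − K_B)/(3.24 − 2.7) = 8747.16/0.54 = 16200 m.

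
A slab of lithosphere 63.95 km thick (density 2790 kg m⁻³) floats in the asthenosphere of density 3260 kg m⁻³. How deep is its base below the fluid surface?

54.7 km

Draft d = t ρ_obj/ρ_fluid = 63.95 km × 2790/3260 = 54.7 km.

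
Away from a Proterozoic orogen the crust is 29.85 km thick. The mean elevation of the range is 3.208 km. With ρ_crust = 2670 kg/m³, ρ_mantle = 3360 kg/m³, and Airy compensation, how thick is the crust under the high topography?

Root depth r = h ρ_c / (ρ_m − ρ_c) = 3.208 km × 2670 / 690 = 12.41 km.
Total thickness = T + h + r = 29.85 km + 3.208 km + 12.41 km = 45.5 km.

45.5 km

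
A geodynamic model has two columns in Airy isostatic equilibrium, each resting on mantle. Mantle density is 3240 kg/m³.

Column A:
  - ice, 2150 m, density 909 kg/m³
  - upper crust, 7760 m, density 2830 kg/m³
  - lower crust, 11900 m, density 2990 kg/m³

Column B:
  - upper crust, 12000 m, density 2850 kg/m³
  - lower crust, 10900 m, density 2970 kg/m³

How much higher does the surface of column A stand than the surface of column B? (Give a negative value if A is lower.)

1090 m

For any compensation level in the mantle, the mantle terms cancel and isostasy reduces to e = (Σt_A − Σt_B) − (Σ(ρt)_A − Σ(ρt)_B) / ρ_m.
Σt_A = 21810 m; Σt_B = 22900 m; Σ(ρt)_A = 59496150; Σ(ρt)_B = 66573000 (in m·kg/m³).
e = (21810 − 22900) − (59496150 − 66573000) / 3240 = 1090 m.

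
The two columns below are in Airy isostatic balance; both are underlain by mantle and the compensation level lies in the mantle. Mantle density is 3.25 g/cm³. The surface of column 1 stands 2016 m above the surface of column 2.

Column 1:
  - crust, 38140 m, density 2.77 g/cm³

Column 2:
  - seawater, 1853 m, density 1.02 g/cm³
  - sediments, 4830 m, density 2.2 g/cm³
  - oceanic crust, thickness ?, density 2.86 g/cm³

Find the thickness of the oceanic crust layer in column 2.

6540 m

Take the compensation level at the base of the deeper column (depth z_c below the surface of column 1) and equate Σ ρ_i t_i down to z_c; mantle fills any gap and the z_c terms cancel.
Column 1: 38140×2.77 + (z_c − 38140)×3.25
Column 2: 2016×0 + 1853×1.02 + 4830×2.2 + x×2.86 + (z_c − 2016 − 6683 − x)×3.25
The z_c×3.25 term appears on both sides and cancels. Collect the known terms of each column as K = Σ(ρt)_known − 3.25 × (depth of known layers): K_1 = 105647.8 − 3.25×38140 = −18307.2; K_2 = 12516.06 − 3.25×(2016 + 6683) = −15755.69.
Balance: K_1 = K_2 − x×(3.25 − 2.86), so x = (K_2 − K_1)/(3.25 − 2.86) = 2551.51/0.39 = 6540 m.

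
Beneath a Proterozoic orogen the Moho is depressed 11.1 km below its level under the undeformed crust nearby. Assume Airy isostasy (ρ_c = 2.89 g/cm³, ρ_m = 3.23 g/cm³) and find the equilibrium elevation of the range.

For local isostatic compensation: ρ_c h = (ρ_m − ρ_c) r.
h = r (ρ_m − ρ_c) / ρ_c = 11.1 km × (3.23 − 2.89) / 2.89 = 1.31 km.

1.31 km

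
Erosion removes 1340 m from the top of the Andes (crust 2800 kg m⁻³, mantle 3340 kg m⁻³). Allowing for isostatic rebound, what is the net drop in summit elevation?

Rebound u = e ρ_c/ρ_m = 1340 m × 2800/3340 = 1123 m.
Net surface drop = e − u = 1340 m − 1123 m = e (ρ_m − ρ_c)/ρ_m = 217 m.

217 m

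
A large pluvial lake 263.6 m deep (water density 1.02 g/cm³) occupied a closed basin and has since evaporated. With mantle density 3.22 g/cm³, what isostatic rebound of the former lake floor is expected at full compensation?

83.5 m

u = d ρ_w/ρ_m = 263.6 m × 1.02/3.22 = 83.5 m.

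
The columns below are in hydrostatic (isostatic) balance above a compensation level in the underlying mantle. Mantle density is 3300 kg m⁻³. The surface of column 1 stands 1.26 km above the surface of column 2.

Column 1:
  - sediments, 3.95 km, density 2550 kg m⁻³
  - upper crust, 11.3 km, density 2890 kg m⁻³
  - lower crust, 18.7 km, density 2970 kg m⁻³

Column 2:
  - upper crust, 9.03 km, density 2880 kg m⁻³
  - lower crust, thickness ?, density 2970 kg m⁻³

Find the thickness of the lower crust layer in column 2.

Take the compensation level at the base of the deeper column (depth z_c below the surface of column 1) and equate Σ ρ_i t_i down to z_c; mantle fills any gap and the z_c terms cancel.
Column 1: 3.95×2550 + 11.3×2890 + 18.7×2970 + (z_c − 33.95)×3300
Column 2: 1.26×0 + 9.03×2880 + x×2970 + (z_c − 1.26 − 9.03 − x)×3300
The z_c×3300 term appears on both sides and cancels. Collect the known terms of each column as K = Σ(ρt)_known − 3300 × (depth of known layers): K_1 = 98268.5 − 3300×33.95 = −13766.5; K_2 = 26006.4 − 3300×(1.26 + 9.03) = −7950.6.
Balance: K_1 = K_2 − x×(3300 − 2970), so x = (K_2 − K_1)/(3300 − 2970) = 5815.9/330 = 17.6 km.

17.6 km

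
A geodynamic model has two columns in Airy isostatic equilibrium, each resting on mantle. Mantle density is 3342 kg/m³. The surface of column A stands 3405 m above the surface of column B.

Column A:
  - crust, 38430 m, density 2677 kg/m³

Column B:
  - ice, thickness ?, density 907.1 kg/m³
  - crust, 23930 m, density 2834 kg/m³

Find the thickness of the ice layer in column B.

830 m

Take the compensation level at the base of the deeper column (depth z_c below the surface of column A) and equate Σ ρ_i t_i down to z_c; mantle fills any gap and the z_c terms cancel.
Column A: 38430×2677 + (z_c − 38430)×3342
Column B: 3405×0 + x×907.1 + 23930×2834 + (z_c − 3405 − 23930 − x)×3342
The z_c×3342 term appears on both sides and cancels. Collect the known terms of each column as K = Σ(ρt)_known − 3342 × (depth of known layers): K_A = 102877110 − 3342×38430 = −25555950; K_B = 67817620 − 3342×(3405 + 23930) = −23535950.
Balance: K_A = K_B − x×(3342 − 907.1), so x = (K_B − K_A)/(3342 − 907.1) = 2020000/2434.9 = 830 m.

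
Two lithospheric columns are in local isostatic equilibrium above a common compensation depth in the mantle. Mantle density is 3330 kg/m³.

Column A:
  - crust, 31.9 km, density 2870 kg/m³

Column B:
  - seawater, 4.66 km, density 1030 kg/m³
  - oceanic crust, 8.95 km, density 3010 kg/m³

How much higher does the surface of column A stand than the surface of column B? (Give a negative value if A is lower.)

For any compensation level in the mantle, the mantle terms cancel and isostasy reduces to e = (Σt_A − Σt_B) − (Σ(ρt)_A − Σ(ρt)_B) / ρ_m.
Σt_A = 31.9 km; Σt_B = 13.61 km; Σ(ρt)_A = 91553; Σ(ρt)_B = 31739.3 (in km·kg/m³).
e = (31.9 − 13.61) − (91553 − 31739.3) / 3330 = 0.328 km.

0.328 km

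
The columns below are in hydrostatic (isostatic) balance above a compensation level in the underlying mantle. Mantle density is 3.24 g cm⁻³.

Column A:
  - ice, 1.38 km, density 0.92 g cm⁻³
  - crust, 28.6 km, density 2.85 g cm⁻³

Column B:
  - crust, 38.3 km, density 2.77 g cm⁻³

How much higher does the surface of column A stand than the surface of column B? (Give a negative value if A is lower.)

For any compensation level in the mantle, the mantle terms cancel and isostasy reduces to e = (Σt_A − Σt_B) − (Σ(ρt)_A − Σ(ρt)_B) / ρ_m.
Σt_A = 29.98 km; Σt_B = 38.3 km; Σ(ρt)_A = 82.7796; Σ(ρt)_B = 106.091 (in km·g cm⁻³).
e = (29.98 − 38.3) − (82.7796 − 106.091) / 3.24 = −1.13 km.

−1.13 km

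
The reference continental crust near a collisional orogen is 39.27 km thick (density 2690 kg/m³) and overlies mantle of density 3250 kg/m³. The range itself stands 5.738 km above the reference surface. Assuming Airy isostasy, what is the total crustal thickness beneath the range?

Root depth r = h ρ_c / (ρ_m − ρ_c) = 5.738 km × 2690 / 560 = 27.56 km.
Total thickness = T + h + r = 39.27 km + 5.738 km + 27.56 km = 72.6 km.

72.6 km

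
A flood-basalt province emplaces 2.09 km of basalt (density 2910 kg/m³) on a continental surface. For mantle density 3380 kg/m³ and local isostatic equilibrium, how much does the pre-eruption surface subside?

1.8 km

Subaerial loading: s = t ρ_load / ρ_m.
s = 2.09 km × 2910/3380 = 1.8 km.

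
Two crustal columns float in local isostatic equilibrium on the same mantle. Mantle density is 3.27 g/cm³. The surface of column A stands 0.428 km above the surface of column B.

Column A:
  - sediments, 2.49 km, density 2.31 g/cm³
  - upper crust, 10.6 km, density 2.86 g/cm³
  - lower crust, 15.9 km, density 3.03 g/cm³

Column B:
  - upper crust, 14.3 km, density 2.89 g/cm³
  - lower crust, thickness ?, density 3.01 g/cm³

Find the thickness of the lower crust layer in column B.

Take the compensation level at the base of the deeper column (depth z_c below the surface of column A) and equate Σ ρ_i t_i down to z_c; mantle fills any gap and the z_c terms cancel.
Column A: 2.49×2.31 + 10.6×2.86 + 15.9×3.03 + (z_c − 28.99)×3.27
Column B: 0.428×0 + 14.3×2.89 + x×3.01 + (z_c − 0.428 − 14.3 − x)×3.27
The z_c×3.27 term appears on both sides and cancels. Collect the known terms of each column as K = Σ(ρt)_known − 3.27 × (depth of known layers): K_A = 84.2449 − 3.27×28.99 = −10.5524; K_B = 41.327 − 3.27×(0.428 + 14.3) = −6.83356.
Balance: K_A = K_B − x×(3.27 − 3.01), so x = (K_B − K_A)/(3.27 − 3.01) = 3.71884/0.26 = 14.3 km.

14.3 km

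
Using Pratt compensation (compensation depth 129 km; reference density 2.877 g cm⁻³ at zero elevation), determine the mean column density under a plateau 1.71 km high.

Pratt balance: ρ_ref D = ρ (D + h).
ρ = ρ_ref D/(D + h) = 2.877 × 129 km/(129 km + 1.71 km) = 2.84 g cm⁻³.

2.84 g cm⁻³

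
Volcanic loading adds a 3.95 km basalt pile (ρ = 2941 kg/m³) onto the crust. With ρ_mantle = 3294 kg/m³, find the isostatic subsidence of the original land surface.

3.53 km

Subaerial loading: s = t ρ_load / ρ_m.
s = 3.95 km × 2941/3294 = 3.53 km.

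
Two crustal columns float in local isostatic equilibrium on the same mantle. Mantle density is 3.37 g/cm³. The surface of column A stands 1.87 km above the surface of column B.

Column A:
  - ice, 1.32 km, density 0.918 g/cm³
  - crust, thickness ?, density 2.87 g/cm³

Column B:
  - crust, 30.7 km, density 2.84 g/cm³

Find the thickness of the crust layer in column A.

Take the compensation level at the base of the deeper column (depth z_c below the surface of column A) and equate Σ ρ_i t_i down to z_c; mantle fills any gap and the z_c terms cancel.
Column A: 1.32×0.918 + x×2.87 + (z_c − 1.32 − x)×3.37
Column B: 1.87×0 + 30.7×2.84 + (z_c − 1.87 − 30.7)×3.37
The z_c×3.37 term appears on both sides and cancels. Collect the known terms of each column as K = Σ(ρt)_known − 3.37 × (depth of known layers): K_A = 1.21176 − 3.37×1.32 = −3.23664; K_B = 87.188 − 3.37×(1.87 + 30.7) = −22.5729.
Balance: K_A − x×(3.37 − 2.87) = K_B, so x = (K_A − K_B)/(3.37 − 2.87) = 19.3363/0.5 = 38.7 km.

38.7 km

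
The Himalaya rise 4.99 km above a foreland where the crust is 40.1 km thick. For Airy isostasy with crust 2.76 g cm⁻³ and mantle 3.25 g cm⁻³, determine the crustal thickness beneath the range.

Root depth r = h ρ_c / (ρ_m − ρ_c) = 4.99 km × 2.76 / 0.49 = 28.11 km.
Total thickness = T + h + r = 40.1 km + 4.99 km + 28.11 km = 73.2 km.

73.2 km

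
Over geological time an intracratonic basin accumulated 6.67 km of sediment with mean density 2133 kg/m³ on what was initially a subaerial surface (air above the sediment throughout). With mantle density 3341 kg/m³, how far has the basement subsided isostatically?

Subaerial load: s = t ρ_sed / ρ_m = 6.67 km × 2133/3341 = 4.26 km.

4.26 km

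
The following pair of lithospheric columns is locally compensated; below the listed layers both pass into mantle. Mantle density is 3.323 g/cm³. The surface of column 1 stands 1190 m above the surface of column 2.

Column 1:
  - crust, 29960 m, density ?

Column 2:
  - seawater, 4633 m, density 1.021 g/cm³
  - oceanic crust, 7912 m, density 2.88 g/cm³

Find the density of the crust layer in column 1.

2.72 g/cm³

Take the compensation level at the base of the deeper column (depth z_c below the surface of column 1) and equate Σ ρ_i t_i down to z_c; mantle fills any gap and the z_c terms cancel.
Column 1: 29960×ρ + (z_c − 29960)×3.323
Column 2: 1190×0 + 4633×1.021 + 7912×2.88 + (z_c − 1190 − 12545)×3.323
The z_c×3.323 term appears on both sides and cancels. Collect the known terms of each column as K = Σ(ρt)_known − 3.323 × (depth of known layers): K_1 = 0 − 3.323×29960 = −99557.08; K_2 = 27516.853 − 3.323×(1190 + 12545) = −18124.552.
Balance: K_1 + 29960×ρ = K_2, so ρ = (K_2 − K_1)/29960 = 81432.5/29960 = 2.72 g/cm³.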